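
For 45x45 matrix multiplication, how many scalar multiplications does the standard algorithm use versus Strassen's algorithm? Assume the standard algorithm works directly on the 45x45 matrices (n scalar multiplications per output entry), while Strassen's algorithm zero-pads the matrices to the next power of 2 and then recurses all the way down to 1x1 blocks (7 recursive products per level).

Matrix multiplication for 45x45 matrices:

Strassen's algorithm requires power-of-2 dimensions. Pad 45x45 to 64x64 (next power of 2).

Standard algorithm: 45^3 = 91125 multiplications
Strassen's algorithm: 7^(log2(64)) = 7^6 = 117649 multiplications
Difference: 91125 - 117649 = -26524 (Strassen uses MORE here due to padding overhead — for small or just-over-power-of-2 n, padding can outweigh the per-level savings)

Standard: 91125 multiplications (45^3). Strassen: 117649 multiplications (7^6, after padding to 64x64). Strassen reduces 8 recursive multiplications to 7 at each level.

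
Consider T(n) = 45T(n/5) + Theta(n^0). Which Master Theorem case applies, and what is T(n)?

Master Theorem for T(n) = 45T(n/5) + O(n^0):

a = 45, b = 5, c = 0
log_b(a) = log_5(45) = 2.3652

Case 1: c = 0 < log_5(45) = 2.3652
T(n) = O(n^(log_5 45))

For T(n) = 45T(n/5) + O(n^0): log_5(45) = 2.3652. This is Case 1 of the Master Theorem (c < log_b(a), work dominated by leaves), giving O(n^(log_5 45)).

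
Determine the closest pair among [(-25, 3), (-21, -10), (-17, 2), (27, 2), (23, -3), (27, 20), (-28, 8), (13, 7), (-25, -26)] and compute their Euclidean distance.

Computing all pairwise distances among 9 points:

d((-25, 3), (-21, -10)) = 13.6015
d((-25, 3), (-17, 2)) = 8.0623
d((-25, 3), (27, 2)) = 52.0096
d((-25, 3), (23, -3)) = 48.3735
d((-25, 3), (27, 20)) = 54.7083
d((-25, 3), (-28, 8)) = 5.831 <-- minimum
d((-25, 3), (13, 7)) = 38.2099
d((-25, 3), (-25, -26)) = 29.0
d((-21, -10), (-17, 2)) = 12.6491
d((-21, -10), (27, 2)) = 49.4773
d((-21, -10), (23, -3)) = 44.5533
d((-21, -10), (27, 20)) = 56.6039
d((-21, -10), (-28, 8)) = 19.3132
d((-21, -10), (13, 7)) = 38.0132
d((-21, -10), (-25, -26)) = 16.4924
d((-17, 2), (27, 2)) = 44.0
d((-17, 2), (23, -3)) = 40.3113
d((-17, 2), (27, 20)) = 47.5395
d((-17, 2), (-28, 8)) = 12.53
d((-17, 2), (13, 7)) = 30.4138
d((-17, 2), (-25, -26)) = 29.1204
d((27, 2), (23, -3)) = 6.4031
d((27, 2), (27, 20)) = 18.0
d((27, 2), (-28, 8)) = 55.3263
d((27, 2), (13, 7)) = 14.8661
d((27, 2), (-25, -26)) = 59.0593
d((23, -3), (27, 20)) = 23.3452
d((23, -3), (-28, 8)) = 52.1728
d((23, -3), (13, 7)) = 14.1421
d((23, -3), (-25, -26)) = 53.2259
d((27, 20), (-28, 8)) = 56.2939
d((27, 20), (13, 7)) = 19.105
d((27, 20), (-25, -26)) = 69.4262
d((-28, 8), (13, 7)) = 41.0122
d((-28, 8), (-25, -26)) = 34.1321
d((13, 7), (-25, -26)) = 50.3289

Closest pair: (-25, 3) and (-28, 8) with distance 5.831

The closest pair is (-25, 3) and (-28, 8) with Euclidean distance 5.831. For 9 points, brute-force pairwise comparison is shown above. For large n, the divide-and-conquer algorithm (sort by x, recurse on halves, check the dividing strip) achieves O(n log n).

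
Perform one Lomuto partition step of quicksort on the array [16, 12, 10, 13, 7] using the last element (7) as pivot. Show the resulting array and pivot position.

Lomuto partition with pivot = 7:

Initial array: [16, 12, 10, 13, 7]

arr[0]=16 > 7: no swap
arr[1]=12 > 7: no swap
arr[2]=10 > 7: no swap
arr[3]=13 > 7: no swap

Place pivot at position 0: [7, 12, 10, 13, 16]
Pivot position: 0

After partitioning with pivot 7, the array becomes [7, 12, 10, 13, 16]. The pivot is placed at index 0. All elements to the left of the pivot are <= 7, and all elements to the right are > 7.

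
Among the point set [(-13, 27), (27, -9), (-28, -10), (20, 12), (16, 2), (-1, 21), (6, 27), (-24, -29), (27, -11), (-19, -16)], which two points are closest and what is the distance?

Computing all pairwise distances among 10 points:

d((-13, 27), (27, -9)) = 53.8145
d((-13, 27), (-28, -10)) = 39.9249
d((-13, 27), (20, 12)) = 36.2491
d((-13, 27), (16, 2)) = 38.2884
d((-13, 27), (-1, 21)) = 13.4164
d((-13, 27), (6, 27)) = 19.0
d((-13, 27), (-24, -29)) = 57.0701
d((-13, 27), (27, -11)) = 55.1725
d((-13, 27), (-19, -16)) = 43.4166
d((27, -9), (-28, -10)) = 55.0091
d((27, -9), (20, 12)) = 22.1359
d((27, -9), (16, 2)) = 15.5563
d((27, -9), (-1, 21)) = 41.0366
d((27, -9), (6, 27)) = 41.6773
d((27, -9), (-24, -29)) = 54.7814
d((27, -9), (27, -11)) = 2.0 <-- minimum
d((27, -9), (-19, -16)) = 46.5296
d((-28, -10), (20, 12)) = 52.8015
d((-28, -10), (16, 2)) = 45.607
d((-28, -10), (-1, 21)) = 41.1096
d((-28, -10), (6, 27)) = 50.2494
d((-28, -10), (-24, -29)) = 19.4165
d((-28, -10), (27, -11)) = 55.0091
d((-28, -10), (-19, -16)) = 10.8167
d((20, 12), (16, 2)) = 10.7703
d((20, 12), (-1, 21)) = 22.8473
d((20, 12), (6, 27)) = 20.5183
d((20, 12), (-24, -29)) = 60.1415
d((20, 12), (27, -11)) = 24.0416
d((20, 12), (-19, -16)) = 48.0104
d((16, 2), (-1, 21)) = 25.4951
d((16, 2), (6, 27)) = 26.9258
d((16, 2), (-24, -29)) = 50.6063
d((16, 2), (27, -11)) = 17.0294
d((16, 2), (-19, -16)) = 39.3573
d((-1, 21), (6, 27)) = 9.2195
d((-1, 21), (-24, -29)) = 55.0364
d((-1, 21), (27, -11)) = 42.5206
d((-1, 21), (-19, -16)) = 41.1461
d((6, 27), (-24, -29)) = 63.5295
d((6, 27), (27, -11)) = 43.4166
d((6, 27), (-19, -16)) = 49.7393
d((-24, -29), (27, -11)) = 54.0833
d((-24, -29), (-19, -16)) = 13.9284
d((27, -11), (-19, -16)) = 46.2709

Closest pair: (27, -9) and (27, -11) with distance 2.0

The closest pair is (27, -9) and (27, -11) with Euclidean distance 2.0. For 10 points, brute-force pairwise comparison is shown above. For large n, the divide-and-conquer algorithm (sort by x, recurse on halves, check the dividing strip) achieves O(n log n).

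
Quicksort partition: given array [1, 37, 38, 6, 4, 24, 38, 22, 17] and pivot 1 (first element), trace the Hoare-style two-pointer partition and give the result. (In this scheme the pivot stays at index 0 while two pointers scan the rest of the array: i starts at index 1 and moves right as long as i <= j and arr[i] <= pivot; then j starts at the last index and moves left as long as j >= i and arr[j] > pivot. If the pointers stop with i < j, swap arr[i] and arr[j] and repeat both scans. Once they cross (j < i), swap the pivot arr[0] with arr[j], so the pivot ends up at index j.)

Hoare-style two-pointer partition with pivot = 1:

Initial array: [1, 37, 38, 6, 4, 24, 38, 22, 17]

Pointers start at i = 1, j = 8.
i ends at 1, j ends at 0: the pointers have crossed (j < i), so scanning stops.

j = 0, so swapping arr[0] with arr[j] leaves the pivot at position 0: [1, 37, 38, 6, 4, 24, 38, 22, 17]
Pivot position: 0

After partitioning with pivot 1, the array becomes [1, 37, 38, 6, 4, 24, 38, 22, 17]. The pivot is placed at index 0. All elements to the left of the pivot are <= 1, and all elements to the right are > 1.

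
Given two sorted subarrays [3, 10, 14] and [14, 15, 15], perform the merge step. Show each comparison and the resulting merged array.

Merging process:

Compare 3 vs 14: take 3 from left. Merged: [3]
Compare 10 vs 14: take 10 from left. Merged: [3, 10]
Compare 14 vs 14: take 14 from left. Merged: [3, 10, 14]
Append remaining from right: [14, 15, 15]. Merged: [3, 10, 14, 14, 15, 15]

Final merged array: [3, 10, 14, 14, 15, 15]
Total comparisons: 3

The merged array is [3, 10, 14, 14, 15, 15], requiring 3 comparisons. The merge step runs in O(n) time where n is the total number of elements.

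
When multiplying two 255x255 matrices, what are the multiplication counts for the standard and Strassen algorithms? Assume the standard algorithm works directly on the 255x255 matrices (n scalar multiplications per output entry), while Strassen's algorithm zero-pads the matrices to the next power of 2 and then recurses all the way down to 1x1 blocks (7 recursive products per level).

Matrix multiplication for 255x255 matrices:

Strassen's algorithm requires power-of-2 dimensions. Pad 255x255 to 256x256 (next power of 2).

Standard algorithm: 255^3 = 16581375 multiplications
Strassen's algorithm: 7^(log2(256)) = 7^8 = 5764801 multiplications
Savings: 16581375 - 5764801 = 10816574 multiplications

Standard: 16581375 multiplications (255^3). Strassen: 5764801 multiplications (7^8, after padding to 256x256). Strassen reduces 8 recursive multiplications to 7 at each level.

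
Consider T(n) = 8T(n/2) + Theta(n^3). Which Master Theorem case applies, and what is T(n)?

Master Theorem for T(n) = 8T(n/2) + O(n^3):

a = 8, b = 2, c = 3
log_b(a) = log_2(8) = 3.0000

Case 2: c = 3 = log_2(8) = 3.0000
T(n) = O(n^3 log n) = O(n^3 log n)

For T(n) = 8T(n/2) + O(n^3): log_2(8) = 3.0000. This is Case 2 of the Master Theorem (c = log_b(a), equal work at all levels), giving O(n^3 log n).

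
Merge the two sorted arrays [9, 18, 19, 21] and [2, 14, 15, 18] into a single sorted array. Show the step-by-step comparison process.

Merging process:

Compare 9 vs 2: take 2 from right. Merged: [2]
Compare 9 vs 14: take 9 from left. Merged: [2, 9]
Compare 18 vs 14: take 14 from right. Merged: [2, 9, 14]
Compare 18 vs 15: take 15 from right. Merged: [2, 9, 14, 15]
Compare 18 vs 18: take 18 from left. Merged: [2, 9, 14, 15, 18]
Compare 19 vs 18: take 18 from right. Merged: [2, 9, 14, 15, 18, 18]
Append remaining from left: [19, 21]. Merged: [2, 9, 14, 15, 18, 18, 19, 21]

Final merged array: [2, 9, 14, 15, 18, 18, 19, 21]
Total comparisons: 6

The merged array is [2, 9, 14, 15, 18, 18, 19, 21], requiring 6 comparisons. The merge step runs in O(n) time where n is the total number of elements.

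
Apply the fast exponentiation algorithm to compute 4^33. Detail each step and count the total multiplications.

Computing 4^33 by squaring (build up from 4^1; each line after the first costs one multiplication):

4^1 = 4
4^2 = (4^1)^2 = 4^2 = 16
4^4 = (4^2)^2 = 16^2 = 256
4^8 = (4^4)^2 = 256^2 = 65536
4^16 = (4^8)^2 = 65536^2 = 4294967296
4^32 = (4^16)^2 = 4294967296^2 = 18446744073709551616
4^33 = 4 * 4^32 = 4 * 18446744073709551616 = 73786976294838206464

Result: 73786976294838206464
Multiplications needed: 6 (6 lines after 4^1)

4^33 = 73786976294838206464. Using exponentiation by squaring, this requires 6 multiplications. The key idea: if the exponent is even, square the half-power; if odd, multiply by the base once.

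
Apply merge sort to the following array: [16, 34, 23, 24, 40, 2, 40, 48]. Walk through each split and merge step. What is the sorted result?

Merge sort trace:

Split: [16, 34, 23, 24, 40, 2, 40, 48] -> [16, 34, 23, 24] and [40, 2, 40, 48]
  Split: [16, 34, 23, 24] -> [16, 34] and [23, 24]
    Split: [16, 34] -> [16] and [34]
    Merge: [16] + [34] -> [16, 34]
    Split: [23, 24] -> [23] and [24]
    Merge: [23] + [24] -> [23, 24]
  Merge: [16, 34] + [23, 24] -> [16, 23, 24, 34]
  Split: [40, 2, 40, 48] -> [40, 2] and [40, 48]
    Split: [40, 2] -> [40] and [2]
    Merge: [40] + [2] -> [2, 40]
    Split: [40, 48] -> [40] and [48]
    Merge: [40] + [48] -> [40, 48]
  Merge: [2, 40] + [40, 48] -> [2, 40, 40, 48]
Merge: [16, 23, 24, 34] + [2, 40, 40, 48] -> [2, 16, 23, 24, 34, 40, 40, 48]

Final sorted array: [2, 16, 23, 24, 34, 40, 40, 48]

The merge sort proceeds by recursively splitting the array and merging sorted halves.
After all merges, the sorted array is [2, 16, 23, 24, 34, 40, 40, 48].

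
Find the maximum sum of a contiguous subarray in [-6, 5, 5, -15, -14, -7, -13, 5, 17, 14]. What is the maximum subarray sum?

Using Kadane's algorithm on [-6, 5, 5, -15, -14, -7, -13, 5, 17, 14]:

Scanning through the array:
Position 1 (value 5): max_ending_here = 5, max_so_far = 5
Position 2 (value 5): max_ending_here = 10, max_so_far = 10
Position 3 (value -15): max_ending_here = -5, max_so_far = 10
Position 4 (value -14): max_ending_here = -14, max_so_far = 10
Position 5 (value -7): max_ending_here = -7, max_so_far = 10
Position 6 (value -13): max_ending_here = -13, max_so_far = 10
Position 7 (value 5): max_ending_here = 5, max_so_far = 10
Position 8 (value 17): max_ending_here = 22, max_so_far = 22
Position 9 (value 14): max_ending_here = 36, max_so_far = 36

Maximum subarray: [5, 17, 14]
Maximum sum: 36

The maximum subarray is [5, 17, 14] with sum 36. This subarray runs from index 7 to index 9.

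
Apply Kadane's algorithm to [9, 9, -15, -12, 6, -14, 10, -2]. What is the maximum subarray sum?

Using Kadane's algorithm on [9, 9, -15, -12, 6, -14, 10, -2]:

Scanning through the array:
Position 1 (value 9): max_ending_here = 18, max_so_far = 18
Position 2 (value -15): max_ending_here = 3, max_so_far = 18
Position 3 (value -12): max_ending_here = -9, max_so_far = 18
Position 4 (value 6): max_ending_here = 6, max_so_far = 18
Position 5 (value -14): max_ending_here = -8, max_so_far = 18
Position 6 (value 10): max_ending_here = 10, max_so_far = 18
Position 7 (value -2): max_ending_here = 8, max_so_far = 18

Maximum subarray: [9, 9]
Maximum sum: 18

The maximum subarray is [9, 9] with sum 18. This subarray runs from index 0 to index 1.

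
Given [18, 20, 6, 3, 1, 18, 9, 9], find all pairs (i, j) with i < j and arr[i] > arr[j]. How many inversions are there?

Finding inversions in [18, 20, 6, 3, 1, 18, 9, 9]:

(0, 2): arr[0]=18 > arr[2]=6
(0, 3): arr[0]=18 > arr[3]=3
(0, 4): arr[0]=18 > arr[4]=1
(0, 6): arr[0]=18 > arr[6]=9
(0, 7): arr[0]=18 > arr[7]=9
(1, 2): arr[1]=20 > arr[2]=6
(1, 3): arr[1]=20 > arr[3]=3
(1, 4): arr[1]=20 > arr[4]=1
(1, 5): arr[1]=20 > arr[5]=18
(1, 6): arr[1]=20 > arr[6]=9
(1, 7): arr[1]=20 > arr[7]=9
(2, 3): arr[2]=6 > arr[3]=3
(2, 4): arr[2]=6 > arr[4]=1
(3, 4): arr[3]=3 > arr[4]=1
(5, 6): arr[5]=18 > arr[6]=9
(5, 7): arr[5]=18 > arr[7]=9

Total inversions: 16

The array has 16 inversion(s): (0,2), (0,3), (0,4), (0,6), (0,7), (1,2), (1,3), (1,4), (1,5), (1,6), (1,7), (2,3), (2,4), (3,4), (5,6), (5,7). Each pair (i,j) satisfies i < j and arr[i] > arr[j].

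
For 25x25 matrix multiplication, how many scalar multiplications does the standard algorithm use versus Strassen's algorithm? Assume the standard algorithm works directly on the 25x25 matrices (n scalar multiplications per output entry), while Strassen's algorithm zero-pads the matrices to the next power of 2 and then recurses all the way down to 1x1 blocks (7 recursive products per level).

Matrix multiplication for 25x25 matrices:

Strassen's algorithm requires power-of-2 dimensions. Pad 25x25 to 32x32 (next power of 2).

Standard algorithm: 25^3 = 15625 multiplications
Strassen's algorithm: 7^(log2(32)) = 7^5 = 16807 multiplications
Difference: 15625 - 16807 = -1182 (Strassen uses MORE here due to padding overhead — for small or just-over-power-of-2 n, padding can outweigh the per-level savings)

Standard: 15625 multiplications (25^3). Strassen: 16807 multiplications (7^5, after padding to 32x32). Strassen reduces 8 recursive multiplications to 7 at each level.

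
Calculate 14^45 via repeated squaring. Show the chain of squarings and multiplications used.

Computing 14^45 by squaring (build up from 14^1; each line after the first costs one multiplication):

14^1 = 14
14^2 = (14^1)^2 = 14^2 = 196
14^4 = (14^2)^2 = 196^2 = 38416
14^5 = 14 * 14^4 = 14 * 38416 = 537824
14^10 = (14^5)^2 = 537824^2 = 289254654976
14^11 = 14 * 14^10 = 14 * 289254654976 = 4049565169664
14^22 = (14^11)^2 = 4049565169664^2 = 16398978063355821105872896
14^44 = (14^22)^2 = 16398978063355821105872896^2 = 268926481522425436988250652599945506664302107426816
14^45 = 14 * 14^44 = 14 * 268926481522425436988250652599945506664302107426816 = 3764970741313956117835509136399237093300229503975424

Result: 3764970741313956117835509136399237093300229503975424
Multiplications needed: 8 (8 lines after 14^1)

14^45 = 3764970741313956117835509136399237093300229503975424. Using exponentiation by squaring, this requires 8 multiplications. The key idea: if the exponent is even, square the half-power; if odd, multiply by the base once.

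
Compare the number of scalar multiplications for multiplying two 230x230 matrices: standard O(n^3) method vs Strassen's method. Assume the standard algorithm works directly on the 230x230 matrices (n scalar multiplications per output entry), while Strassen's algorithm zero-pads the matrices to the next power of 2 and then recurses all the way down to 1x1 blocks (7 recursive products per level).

Matrix multiplication for 230x230 matrices:

Strassen's algorithm requires power-of-2 dimensions. Pad 230x230 to 256x256 (next power of 2).

Standard algorithm: 230^3 = 12167000 multiplications
Strassen's algorithm: 7^(log2(256)) = 7^8 = 5764801 multiplications
Savings: 12167000 - 5764801 = 6402199 multiplications

Standard: 12167000 multiplications (230^3). Strassen: 5764801 multiplications (7^8, after padding to 256x256). Strassen reduces 8 recursive multiplications to 7 at each level.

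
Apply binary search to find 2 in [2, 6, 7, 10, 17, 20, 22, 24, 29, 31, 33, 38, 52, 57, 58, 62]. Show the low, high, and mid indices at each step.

Binary search for 2 in [2, 6, 7, 10, 17, 20, 22, 24, 29, 31, 33, 38, 52, 57, 58, 62]:

lo=0, hi=15, mid=7, arr[mid]=24 -> 24 > 2, search left half
lo=0, hi=6, mid=3, arr[mid]=10 -> 10 > 2, search left half
lo=0, hi=2, mid=1, arr[mid]=6 -> 6 > 2, search left half
lo=0, hi=0, mid=0, arr[mid]=2 -> Found target at index 0!

Binary search finds 2 at index 0 after 4 comparisons. The search repeatedly halves the search space by comparing with the middle element.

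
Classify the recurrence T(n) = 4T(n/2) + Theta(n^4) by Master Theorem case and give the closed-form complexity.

Master Theorem for T(n) = 4T(n/2) + O(n^4):

a = 4, b = 2, c = 4
log_b(a) = log_2(4) = 2.0000

Case 3: c = 4 > log_2(4) = 2.0000
T(n) = O(n^4) = O(n^4)

For T(n) = 4T(n/2) + O(n^4): log_2(4) = 2.0000. This is Case 3 of the Master Theorem (c > log_b(a), work dominated by root), giving O(n^4).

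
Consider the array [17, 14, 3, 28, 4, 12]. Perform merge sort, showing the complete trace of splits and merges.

Merge sort trace:

Split: [17, 14, 3, 28, 4, 12] -> [17, 14, 3] and [28, 4, 12]
  Split: [17, 14, 3] -> [17] and [14, 3]
    Split: [14, 3] -> [14] and [3]
    Merge: [14] + [3] -> [3, 14]
  Merge: [17] + [3, 14] -> [3, 14, 17]
  Split: [28, 4, 12] -> [28] and [4, 12]
    Split: [4, 12] -> [4] and [12]
    Merge: [4] + [12] -> [4, 12]
  Merge: [28] + [4, 12] -> [4, 12, 28]
Merge: [3, 14, 17] + [4, 12, 28] -> [3, 4, 12, 14, 17, 28]

Final sorted array: [3, 4, 12, 14, 17, 28]

The merge sort proceeds by recursively splitting the array and merging sorted halves.
After all merges, the sorted array is [3, 4, 12, 14, 17, 28].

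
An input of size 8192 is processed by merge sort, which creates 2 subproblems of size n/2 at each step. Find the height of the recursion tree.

For divide and conquer with division factor 2:

Problem sizes at each level:
Level 0: 8192
Level 1: 4096
Level 2: 2048
Level 3: 1024
Level 4: 512
Level 5: 256
Level 6: 128
Level 7: 64
Level 8: 32
Level 9: 16
Level 10: 8
Level 11: 4
Level 12: 2
Level 13: 1

The root is level 0 and the size-1 base case is level 13 (the tree spans levels 0 through 13, i.e. 14 levels counting the root), so the depth is the number of divisions: log_2(8192) = 13

The recursion tree depth is log_2(8192) = 13. At each level, the problem size is divided by 2, so it takes 13 divisions to reduce to a base case of size 1. The algorithm makes 2 recursive calls at each level.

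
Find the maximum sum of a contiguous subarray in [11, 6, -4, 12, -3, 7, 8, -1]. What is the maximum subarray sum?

Using Kadane's algorithm on [11, 6, -4, 12, -3, 7, 8, -1]:

Scanning through the array:
Position 1 (value 6): max_ending_here = 17, max_so_far = 17
Position 2 (value -4): max_ending_here = 13, max_so_far = 17
Position 3 (value 12): max_ending_here = 25, max_so_far = 25
Position 4 (value -3): max_ending_here = 22, max_so_far = 25
Position 5 (value 7): max_ending_here = 29, max_so_far = 29
Position 6 (value 8): max_ending_here = 37, max_so_far = 37
Position 7 (value -1): max_ending_here = 36, max_so_far = 37

Maximum subarray: [11, 6, -4, 12, -3, 7, 8]
Maximum sum: 37

The maximum subarray is [11, 6, -4, 12, -3, 7, 8] with sum 37. This subarray runs from index 0 to index 6.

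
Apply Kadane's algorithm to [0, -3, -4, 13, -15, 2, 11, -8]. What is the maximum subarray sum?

Using Kadane's algorithm on [0, -3, -4, 13, -15, 2, 11, -8]:

Scanning through the array:
Position 1 (value -3): max_ending_here = -3, max_so_far = 0
Position 2 (value -4): max_ending_here = -4, max_so_far = 0
Position 3 (value 13): max_ending_here = 13, max_so_far = 13
Position 4 (value -15): max_ending_here = -2, max_so_far = 13
Position 5 (value 2): max_ending_here = 2, max_so_far = 13
Position 6 (value 11): max_ending_here = 13, max_so_far = 13
Position 7 (value -8): max_ending_here = 5, max_so_far = 13

Maximum subarray: [13]
Maximum sum: 13

The maximum subarray is [13] with sum 13. This subarray runs from index 3 to index 3.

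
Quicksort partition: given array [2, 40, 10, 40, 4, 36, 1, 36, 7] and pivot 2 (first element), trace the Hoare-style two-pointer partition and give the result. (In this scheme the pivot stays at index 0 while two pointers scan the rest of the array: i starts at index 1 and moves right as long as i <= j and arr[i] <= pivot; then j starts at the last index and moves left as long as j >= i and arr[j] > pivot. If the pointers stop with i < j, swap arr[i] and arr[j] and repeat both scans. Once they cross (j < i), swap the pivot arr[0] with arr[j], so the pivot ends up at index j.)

Hoare-style two-pointer partition with pivot = 2:

Initial array: [2, 40, 10, 40, 4, 36, 1, 36, 7]

Pointers start at i = 1, j = 8.
i stops at index 1 (arr[1]=40 > 2), j stops at index 6 (arr[6]=1 <= 2): swap arr[1] and arr[6], array becomes [2, 1, 10, 40, 4, 36, 40, 36, 7]
i ends at 2, j ends at 1: the pointers have crossed (j < i), so scanning stops.

Swap pivot arr[0] with arr[1] to place pivot at position 1: [1, 2, 10, 40, 4, 36, 40, 36, 7]
Pivot position: 1

After partitioning with pivot 2, the array becomes [1, 2, 10, 40, 4, 36, 40, 36, 7]. The pivot is placed at index 1. All elements to the left of the pivot are <= 2, and all elements to the right are > 2.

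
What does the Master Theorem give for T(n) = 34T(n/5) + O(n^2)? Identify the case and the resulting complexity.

Master Theorem for T(n) = 34T(n/5) + O(n^2):

a = 34, b = 5, c = 2
log_b(a) = log_5(34) = 2.1911

Case 1: c = 2 < log_5(34) = 2.1911
T(n) = O(n^(log_5 34))

For T(n) = 34T(n/5) + O(n^2): log_5(34) = 2.1911. This is Case 1 of the Master Theorem (c < log_b(a), work dominated by leaves), giving O(n^(log_5 34)).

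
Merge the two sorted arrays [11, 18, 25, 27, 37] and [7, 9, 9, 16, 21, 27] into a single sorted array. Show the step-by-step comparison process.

Merging process:

Compare 11 vs 7: take 7 from right. Merged: [7]
Compare 11 vs 9: take 9 from right. Merged: [7, 9]
Compare 11 vs 9: take 9 from right. Merged: [7, 9, 9]
Compare 11 vs 16: take 11 from left. Merged: [7, 9, 9, 11]
Compare 18 vs 16: take 16 from right. Merged: [7, 9, 9, 11, 16]
Compare 18 vs 21: take 18 from left. Merged: [7, 9, 9, 11, 16, 18]
Compare 25 vs 21: take 21 from right. Merged: [7, 9, 9, 11, 16, 18, 21]
Compare 25 vs 27: take 25 from left. Merged: [7, 9, 9, 11, 16, 18, 21, 25]
Compare 27 vs 27: take 27 from left. Merged: [7, 9, 9, 11, 16, 18, 21, 25, 27]
Compare 37 vs 27: take 27 from right. Merged: [7, 9, 9, 11, 16, 18, 21, 25, 27, 27]
Append remaining from left: [37]. Merged: [7, 9, 9, 11, 16, 18, 21, 25, 27, 27, 37]

Final merged array: [7, 9, 9, 11, 16, 18, 21, 25, 27, 27, 37]
Total comparisons: 10

The merged array is [7, 9, 9, 11, 16, 18, 21, 25, 27, 27, 37], requiring 10 comparisons. The merge step runs in O(n) time where n is the total number of elements.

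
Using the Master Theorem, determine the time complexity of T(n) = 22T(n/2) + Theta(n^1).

Master Theorem for T(n) = 22T(n/2) + O(n^1):

a = 22, b = 2, c = 1
log_b(a) = log_2(22) = 4.4594

Case 1: c = 1 < log_2(22) = 4.4594
T(n) = O(n^(log_2 22))

For T(n) = 22T(n/2) + O(n^1): log_2(22) = 4.4594. This is Case 1 of the Master Theorem (c < log_b(a), work dominated by leaves), giving O(n^(log_2 22)).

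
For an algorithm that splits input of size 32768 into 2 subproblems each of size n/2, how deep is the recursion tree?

For divide and conquer with division factor 2:

Problem sizes at each level:
Level 0: 32768
Level 1: 16384
Level 2: 8192
Level 3: 4096
Level 4: 2048
Level 5: 1024
Level 6: 512
Level 7: 256
Level 8: 128
Level 9: 64
Level 10: 32
Level 11: 16
Level 12: 8
Level 13: 4
Level 14: 2
Level 15: 1

The root is level 0 and the size-1 base case is level 15 (the tree spans levels 0 through 15, i.e. 16 levels counting the root), so the depth is the number of divisions: log_2(32768) = 15

The recursion tree depth is log_2(32768) = 15. At each level, the problem size is divided by 2, so it takes 15 divisions to reduce to a base case of size 1. The algorithm makes 2 recursive calls at each level.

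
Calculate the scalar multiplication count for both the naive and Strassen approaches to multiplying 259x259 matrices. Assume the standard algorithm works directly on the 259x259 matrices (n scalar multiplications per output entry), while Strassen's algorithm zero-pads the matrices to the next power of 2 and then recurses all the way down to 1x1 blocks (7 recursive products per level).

Matrix multiplication for 259x259 matrices:

Strassen's algorithm requires power-of-2 dimensions. Pad 259x259 to 512x512 (next power of 2).

Standard algorithm: 259^3 = 17373979 multiplications
Strassen's algorithm: 7^(log2(512)) = 7^9 = 40353607 multiplications
Difference: 17373979 - 40353607 = -22979628 (Strassen uses MORE here due to padding overhead — for small or just-over-power-of-2 n, padding can outweigh the per-level savings)

Standard: 17373979 multiplications (259^3). Strassen: 40353607 multiplications (7^9, after padding to 512x512). Strassen reduces 8 recursive multiplications to 7 at each level.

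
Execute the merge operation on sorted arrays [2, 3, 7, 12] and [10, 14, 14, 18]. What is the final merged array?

Merging process:

Compare 2 vs 10: take 2 from left. Merged: [2]
Compare 3 vs 10: take 3 from left. Merged: [2, 3]
Compare 7 vs 10: take 7 from left. Merged: [2, 3, 7]
Compare 12 vs 10: take 10 from right. Merged: [2, 3, 7, 10]
Compare 12 vs 14: take 12 from left. Merged: [2, 3, 7, 10, 12]
Append remaining from right: [14, 14, 18]. Merged: [2, 3, 7, 10, 12, 14, 14, 18]

Final merged array: [2, 3, 7, 10, 12, 14, 14, 18]
Total comparisons: 5

The merged array is [2, 3, 7, 10, 12, 14, 14, 18], requiring 5 comparisons. The merge step runs in O(n) time where n is the total number of elements.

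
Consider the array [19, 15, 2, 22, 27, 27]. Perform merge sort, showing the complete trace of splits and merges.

Merge sort trace:

Split: [19, 15, 2, 22, 27, 27] -> [19, 15, 2] and [22, 27, 27]
  Split: [19, 15, 2] -> [19] and [15, 2]
    Split: [15, 2] -> [15] and [2]
    Merge: [15] + [2] -> [2, 15]
  Merge: [19] + [2, 15] -> [2, 15, 19]
  Split: [22, 27, 27] -> [22] and [27, 27]
    Split: [27, 27] -> [27] and [27]
    Merge: [27] + [27] -> [27, 27]
  Merge: [22] + [27, 27] -> [22, 27, 27]
Merge: [2, 15, 19] + [22, 27, 27] -> [2, 15, 19, 22, 27, 27]

Final sorted array: [2, 15, 19, 22, 27, 27]

The merge sort proceeds by recursively splitting the array and merging sorted halves.
After all merges, the sorted array is [2, 15, 19, 22, 27, 27].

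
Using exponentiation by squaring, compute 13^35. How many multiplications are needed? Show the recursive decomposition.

Computing 13^35 by squaring (build up from 13^1; each line after the first costs one multiplication):

13^1 = 13
13^2 = (13^1)^2 = 13^2 = 169
13^4 = (13^2)^2 = 169^2 = 28561
13^8 = (13^4)^2 = 28561^2 = 815730721
13^16 = (13^8)^2 = 815730721^2 = 665416609183179841
13^17 = 13 * 13^16 = 13 * 665416609183179841 = 8650415919381337933
13^34 = (13^17)^2 = 8650415919381337933^2 = 74829695578286078013428929473144712489
13^35 = 13 * 13^34 = 13 * 74829695578286078013428929473144712489 = 972786042517719014174576083150881262357

Result: 972786042517719014174576083150881262357
Multiplications needed: 7 (7 lines after 13^1)

13^35 = 972786042517719014174576083150881262357. Using exponentiation by squaring, this requires 7 multiplications. The key idea: if the exponent is even, square the half-power; if odd, multiply by the base once.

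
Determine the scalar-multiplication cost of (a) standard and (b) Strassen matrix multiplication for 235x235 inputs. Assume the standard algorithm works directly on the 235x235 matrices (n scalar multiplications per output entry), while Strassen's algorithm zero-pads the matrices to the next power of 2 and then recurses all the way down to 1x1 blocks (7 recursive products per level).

Matrix multiplication for 235x235 matrices:

Strassen's algorithm requires power-of-2 dimensions. Pad 235x235 to 256x256 (next power of 2).

Standard algorithm: 235^3 = 12977875 multiplications
Strassen's algorithm: 7^(log2(256)) = 7^8 = 5764801 multiplications
Savings: 12977875 - 5764801 = 7213074 multiplications

Standard: 12977875 multiplications (235^3). Strassen: 5764801 multiplications (7^8, after padding to 256x256). Strassen reduces 8 recursive multiplications to 7 at each level.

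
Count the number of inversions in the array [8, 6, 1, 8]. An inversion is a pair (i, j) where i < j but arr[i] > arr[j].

Finding inversions in [8, 6, 1, 8]:

(0, 1): arr[0]=8 > arr[1]=6
(0, 2): arr[0]=8 > arr[2]=1
(1, 2): arr[1]=6 > arr[2]=1

Total inversions: 3

The array has 3 inversion(s): (0,1), (0,2), (1,2). Each pair (i,j) satisfies i < j and arr[i] > arr[j].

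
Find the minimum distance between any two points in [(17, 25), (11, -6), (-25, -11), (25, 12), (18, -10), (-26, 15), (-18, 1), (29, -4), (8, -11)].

Computing all pairwise distances among 9 points:

d((17, 25), (11, -6)) = 31.5753
d((17, 25), (-25, -11)) = 55.3173
d((17, 25), (25, 12)) = 15.2643
d((17, 25), (18, -10)) = 35.0143
d((17, 25), (-26, 15)) = 44.1475
d((17, 25), (-18, 1)) = 42.4382
d((17, 25), (29, -4)) = 31.3847
d((17, 25), (8, -11)) = 37.108
d((11, -6), (-25, -11)) = 36.3456
d((11, -6), (25, 12)) = 22.8035
d((11, -6), (18, -10)) = 8.0623
d((11, -6), (-26, 15)) = 42.5441
d((11, -6), (-18, 1)) = 29.8329
d((11, -6), (29, -4)) = 18.1108
d((11, -6), (8, -11)) = 5.831 <-- minimum
d((-25, -11), (25, 12)) = 55.0364
d((-25, -11), (18, -10)) = 43.0116
d((-25, -11), (-26, 15)) = 26.0192
d((-25, -11), (-18, 1)) = 13.8924
d((-25, -11), (29, -4)) = 54.4518
d((-25, -11), (8, -11)) = 33.0
d((25, 12), (18, -10)) = 23.0868
d((25, 12), (-26, 15)) = 51.0882
d((25, 12), (-18, 1)) = 44.3847
d((25, 12), (29, -4)) = 16.4924
d((25, 12), (8, -11)) = 28.6007
d((18, -10), (-26, 15)) = 50.6063
d((18, -10), (-18, 1)) = 37.6431
d((18, -10), (29, -4)) = 12.53
d((18, -10), (8, -11)) = 10.0499
d((-26, 15), (-18, 1)) = 16.1245
d((-26, 15), (29, -4)) = 58.1893
d((-26, 15), (8, -11)) = 42.8019
d((-18, 1), (29, -4)) = 47.2652
d((-18, 1), (8, -11)) = 28.6356
d((29, -4), (8, -11)) = 22.1359

Closest pair: (11, -6) and (8, -11) with distance 5.831

The closest pair is (11, -6) and (8, -11) with Euclidean distance 5.831. For 9 points, brute-force pairwise comparison is shown above. For large n, the divide-and-conquer algorithm (sort by x, recurse on halves, check the dividing strip) achieves O(n log n).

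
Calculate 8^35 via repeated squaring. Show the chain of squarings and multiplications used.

Computing 8^35 by squaring (build up from 8^1; each line after the first costs one multiplication):

8^1 = 8
8^2 = (8^1)^2 = 8^2 = 64
8^4 = (8^2)^2 = 64^2 = 4096
8^8 = (8^4)^2 = 4096^2 = 16777216
8^16 = (8^8)^2 = 16777216^2 = 281474976710656
8^17 = 8 * 8^16 = 8 * 281474976710656 = 2251799813685248
8^34 = (8^17)^2 = 2251799813685248^2 = 5070602400912917605986812821504
8^35 = 8 * 8^34 = 8 * 5070602400912917605986812821504 = 40564819207303340847894502572032

Result: 40564819207303340847894502572032
Multiplications needed: 7 (7 lines after 8^1)

8^35 = 40564819207303340847894502572032. Using exponentiation by squaring, this requires 7 multiplications. The key idea: if the exponent is even, square the half-power; if odd, multiply by the base once.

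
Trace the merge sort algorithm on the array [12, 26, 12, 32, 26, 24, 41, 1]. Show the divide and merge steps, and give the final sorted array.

Merge sort trace:

Split: [12, 26, 12, 32, 26, 24, 41, 1] -> [12, 26, 12, 32] and [26, 24, 41, 1]
  Split: [12, 26, 12, 32] -> [12, 26] and [12, 32]
    Split: [12, 26] -> [12] and [26]
    Merge: [12] + [26] -> [12, 26]
    Split: [12, 32] -> [12] and [32]
    Merge: [12] + [32] -> [12, 32]
  Merge: [12, 26] + [12, 32] -> [12, 12, 26, 32]
  Split: [26, 24, 41, 1] -> [26, 24] and [41, 1]
    Split: [26, 24] -> [26] and [24]
    Merge: [26] + [24] -> [24, 26]
    Split: [41, 1] -> [41] and [1]
    Merge: [41] + [1] -> [1, 41]
  Merge: [24, 26] + [1, 41] -> [1, 24, 26, 41]
Merge: [12, 12, 26, 32] + [1, 24, 26, 41] -> [1, 12, 12, 24, 26, 26, 32, 41]

Final sorted array: [1, 12, 12, 24, 26, 26, 32, 41]

The merge sort proceeds by recursively splitting the array and merging sorted halves.
After all merges, the sorted array is [1, 12, 12, 24, 26, 26, 32, 41].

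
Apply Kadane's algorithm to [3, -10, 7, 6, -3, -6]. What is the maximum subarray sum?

Using Kadane's algorithm on [3, -10, 7, 6, -3, -6]:

Scanning through the array:
Position 1 (value -10): max_ending_here = -7, max_so_far = 3
Position 2 (value 7): max_ending_here = 7, max_so_far = 7
Position 3 (value 6): max_ending_here = 13, max_so_far = 13
Position 4 (value -3): max_ending_here = 10, max_so_far = 13
Position 5 (value -6): max_ending_here = 4, max_so_far = 13

Maximum subarray: [7, 6]
Maximum sum: 13

The maximum subarray is [7, 6] with sum 13. This subarray runs from index 2 to index 3.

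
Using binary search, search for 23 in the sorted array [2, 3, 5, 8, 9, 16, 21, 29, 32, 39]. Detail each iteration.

Binary search for 23 in [2, 3, 5, 8, 9, 16, 21, 29, 32, 39]:

lo=0, hi=9, mid=4, arr[mid]=9 -> 9 < 23, search right half
lo=5, hi=9, mid=7, arr[mid]=29 -> 29 > 23, search left half
lo=5, hi=6, mid=5, arr[mid]=16 -> 16 < 23, search right half
lo=6, hi=6, mid=6, arr[mid]=21 -> 21 < 23, search right half
lo=7 > hi=6, target 23 not found

Binary search determines that 23 is not in the array after 4 comparisons. The search space was exhausted without finding the target.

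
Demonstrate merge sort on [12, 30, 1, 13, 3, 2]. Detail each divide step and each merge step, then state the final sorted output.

Merge sort trace:

Split: [12, 30, 1, 13, 3, 2] -> [12, 30, 1] and [13, 3, 2]
  Split: [12, 30, 1] -> [12] and [30, 1]
    Split: [30, 1] -> [30] and [1]
    Merge: [30] + [1] -> [1, 30]
  Merge: [12] + [1, 30] -> [1, 12, 30]
  Split: [13, 3, 2] -> [13] and [3, 2]
    Split: [3, 2] -> [3] and [2]
    Merge: [3] + [2] -> [2, 3]
  Merge: [13] + [2, 3] -> [2, 3, 13]
Merge: [1, 12, 30] + [2, 3, 13] -> [1, 2, 3, 12, 13, 30]

Final sorted array: [1, 2, 3, 12, 13, 30]

The merge sort proceeds by recursively splitting the array and merging sorted halves.
After all merges, the sorted array is [1, 2, 3, 12, 13, 30].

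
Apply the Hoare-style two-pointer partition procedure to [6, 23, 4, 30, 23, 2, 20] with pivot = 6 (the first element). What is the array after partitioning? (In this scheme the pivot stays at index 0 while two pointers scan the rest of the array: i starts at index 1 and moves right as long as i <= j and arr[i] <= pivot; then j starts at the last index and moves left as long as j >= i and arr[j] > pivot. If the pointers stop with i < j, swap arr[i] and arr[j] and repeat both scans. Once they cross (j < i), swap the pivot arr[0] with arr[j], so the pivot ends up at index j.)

Hoare-style two-pointer partition with pivot = 6:

Initial array: [6, 23, 4, 30, 23, 2, 20]

Pointers start at i = 1, j = 6.
i stops at index 1 (arr[1]=23 > 6), j stops at index 5 (arr[5]=2 <= 6): swap arr[1] and arr[5], array becomes [6, 2, 4, 30, 23, 23, 20]
i ends at 3, j ends at 2: the pointers have crossed (j < i), so scanning stops.

Swap pivot arr[0] with arr[2] to place pivot at position 2: [4, 2, 6, 30, 23, 23, 20]
Pivot position: 2

After partitioning with pivot 6, the array becomes [4, 2, 6, 30, 23, 23, 20]. The pivot is placed at index 2. All elements to the left of the pivot are <= 6, and all elements to the right are > 6.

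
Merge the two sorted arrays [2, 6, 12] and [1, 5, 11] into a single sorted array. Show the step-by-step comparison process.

Merging process:

Compare 2 vs 1: take 1 from right. Merged: [1]
Compare 2 vs 5: take 2 from left. Merged: [1, 2]
Compare 6 vs 5: take 5 from right. Merged: [1, 2, 5]
Compare 6 vs 11: take 6 from left. Merged: [1, 2, 5, 6]
Compare 12 vs 11: take 11 from right. Merged: [1, 2, 5, 6, 11]
Append remaining from left: [12]. Merged: [1, 2, 5, 6, 11, 12]

Final merged array: [1, 2, 5, 6, 11, 12]
Total comparisons: 5

The merged array is [1, 2, 5, 6, 11, 12], requiring 5 comparisons. The merge step runs in O(n) time where n is the total number of elements.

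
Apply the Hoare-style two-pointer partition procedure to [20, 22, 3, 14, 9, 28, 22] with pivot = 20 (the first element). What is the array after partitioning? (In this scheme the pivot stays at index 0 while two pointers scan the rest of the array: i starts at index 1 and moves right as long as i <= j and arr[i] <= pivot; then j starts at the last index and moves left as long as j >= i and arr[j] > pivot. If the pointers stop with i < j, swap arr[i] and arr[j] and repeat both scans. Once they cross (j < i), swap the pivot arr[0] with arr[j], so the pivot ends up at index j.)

Hoare-style two-pointer partition with pivot = 20:

Initial array: [20, 22, 3, 14, 9, 28, 22]

Pointers start at i = 1, j = 6.
i stops at index 1 (arr[1]=22 > 20), j stops at index 4 (arr[4]=9 <= 20): swap arr[1] and arr[4], array becomes [20, 9, 3, 14, 22, 28, 22]
i ends at 4, j ends at 3: the pointers have crossed (j < i), so scanning stops.

Swap pivot arr[0] with arr[3] to place pivot at position 3: [14, 9, 3, 20, 22, 28, 22]
Pivot position: 3

After partitioning with pivot 20, the array becomes [14, 9, 3, 20, 22, 28, 22]. The pivot is placed at index 3. All elements to the left of the pivot are <= 20, and all elements to the right are > 20.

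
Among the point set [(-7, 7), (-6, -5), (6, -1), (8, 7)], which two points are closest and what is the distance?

Computing all pairwise distances among 4 points:

d((-7, 7), (-6, -5)) = 12.0416
d((-7, 7), (6, -1)) = 15.2643
d((-7, 7), (8, 7)) = 15.0
d((-6, -5), (6, -1)) = 12.6491
d((-6, -5), (8, 7)) = 18.4391
d((6, -1), (8, 7)) = 8.2462 <-- minimum

Closest pair: (6, -1) and (8, 7) with distance 8.2462

The closest pair is (6, -1) and (8, 7) with Euclidean distance 8.2462. For 4 points, brute-force pairwise comparison is shown above. For large n, the divide-and-conquer algorithm (sort by x, recurse on halves, check the dividing strip) achieves O(n log n).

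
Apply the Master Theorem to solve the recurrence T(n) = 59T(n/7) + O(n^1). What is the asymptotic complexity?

Master Theorem for T(n) = 59T(n/7) + O(n^1):

a = 59, b = 7, c = 1
log_b(a) = log_7(59) = 2.0954

Case 1: c = 1 < log_7(59) = 2.0954
T(n) = O(n^(log_7 59))

For T(n) = 59T(n/7) + O(n^1): log_7(59) = 2.0954. This is Case 1 of the Master Theorem (c < log_b(a), work dominated by leaves), giving O(n^(log_7 59)).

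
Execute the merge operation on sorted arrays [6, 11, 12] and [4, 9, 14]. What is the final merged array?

Merging process:

Compare 6 vs 4: take 4 from right. Merged: [4]
Compare 6 vs 9: take 6 from left. Merged: [4, 6]
Compare 11 vs 9: take 9 from right. Merged: [4, 6, 9]
Compare 11 vs 14: take 11 from left. Merged: [4, 6, 9, 11]
Compare 12 vs 14: take 12 from left. Merged: [4, 6, 9, 11, 12]
Append remaining from right: [14]. Merged: [4, 6, 9, 11, 12, 14]

Final merged array: [4, 6, 9, 11, 12, 14]
Total comparisons: 5

The merged array is [4, 6, 9, 11, 12, 14], requiring 5 comparisons. The merge step runs in O(n) time where n is the total number of elements.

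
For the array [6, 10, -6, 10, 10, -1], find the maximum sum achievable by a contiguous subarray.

Using Kadane's algorithm on [6, 10, -6, 10, 10, -1]:

Scanning through the array:
Position 1 (value 10): max_ending_here = 16, max_so_far = 16
Position 2 (value -6): max_ending_here = 10, max_so_far = 16
Position 3 (value 10): max_ending_here = 20, max_so_far = 20
Position 4 (value 10): max_ending_here = 30, max_so_far = 30
Position 5 (value -1): max_ending_here = 29, max_so_far = 30

Maximum subarray: [6, 10, -6, 10, 10]
Maximum sum: 30

The maximum subarray is [6, 10, -6, 10, 10] with sum 30. This subarray runs from index 0 to index 4.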